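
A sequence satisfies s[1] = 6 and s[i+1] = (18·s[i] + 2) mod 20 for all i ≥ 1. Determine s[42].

10

Computing terms: s[1] = 6; s[2] = 10; s[3] = 2; s[4] = 18; s[5] = 6.
The sequence repeats with period 4.
(42 - 1) mod 4 = 1, so s[42] = s[2] = 10.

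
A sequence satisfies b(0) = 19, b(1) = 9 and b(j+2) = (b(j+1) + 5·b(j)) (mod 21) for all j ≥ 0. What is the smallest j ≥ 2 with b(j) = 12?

16

Listing terms: b(0) = 19; b(1) = 9; b(2) = 20; b(3) = 2; b(4) = 18; b(5) = 7; b(6) = 13; b(7) = 6; b(8) = 8; b(9) = 17; b(10) = 15; b(11) = 16; b(12) = 7; b(13) = 3; b(14) = 17; b(15) = 11; b(16) = 12; b(17) = 4; b(18) = 1; b(19) = 0; b(20) = 5; b(21) = 5; b(22) = 9; b(23) = 13; b(24) = 16; b(25) = 18; b(26) = 14; b(27) = 20; b(28) = 6; b(29) = 1; b(30) = 10; b(31) = 15; b(32) = 2; b(33) = 14; b(34) = 3; b(35) = 10; b(36) = 4; b(37) = 12; b(38) = 11; b(39) = 8; b(40) = 0; b(41) = 19; b(42) = 19; b(43) = 9.
Since (b(42), b(43)) = (b(0), b(1)) = (19, 9) (two consecutive terms determine the rest), the sequence is periodic with period 42.
The value 12 first appears (with j ≥ 2) at b(16).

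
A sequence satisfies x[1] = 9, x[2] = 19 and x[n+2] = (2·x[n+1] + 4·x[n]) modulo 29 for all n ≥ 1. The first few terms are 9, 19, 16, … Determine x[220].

16

We have x[1] = 9, x[2] = 19, x[3] = 16, x[4] = 21, x[5] = 19, x[6] = 6, x[7] = 1, x[8] = 26, x[9] = 27, x[10] = 13, x[11] = 18, x[12] = 1, x[13] = 16, x[14] = 7, x[15] = 20, x[16] = 10, x[17] = 13, x[18] = 8, x[19] = 10, x[20] = 23, x[21] = 28, x[22] = 3, x[23] = 2, x[24] = 16, x[25] = 11, x[26] = 28, x[27] = 13, x[28] = 22, x[29] = 9, x[30] = 19.
The sequence repeats with period 28.
So x[220] = x[1 + ((220-1) mod 28)] = x[24] = 16.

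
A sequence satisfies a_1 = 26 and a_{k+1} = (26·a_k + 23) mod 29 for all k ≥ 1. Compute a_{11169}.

6

We have a_1 = 26,  a_2 = 3,  a_3 = 14,  a_4 = 10,  a_5 = 22,  a_6 = 15,  a_7 = 7,  a_8 = 2,  a_9 = 17,  a_{10} = 1,  a_{11} = 20,  a_{12} = 21,  a_{13} = 18,  a_{14} = 27,  a_{15} = 0,  a_{16} = 23,  a_{17} = 12,  a_{18} = 16,  a_{19} = 4,  a_{20} = 11,  a_{21} = 19,  a_{22} = 24,  a_{23} = 9,  a_{24} = 25,  a_{25} = 6,  a_{26} = 5,  a_{27} = 8,  a_{28} = 28,  a_{29} = 26.
The sequence repeats with period 28.
So a_{11169} = a_{1 + ((11169-1) mod 28)} = a_{25} = 6.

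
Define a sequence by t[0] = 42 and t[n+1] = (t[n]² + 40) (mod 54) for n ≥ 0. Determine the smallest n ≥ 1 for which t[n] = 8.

6

Computing terms: t[0] = 42, t[1] = 22, t[2] = 38, t[3] = 26, t[4] = 14, t[5] = 20, t[6] = 8, t[7] = 50, t[8] = 2, t[9] = 44, t[10] = 32, t[11] = 38.
Since t[11] = t[2] = 38, the sequence is eventually periodic: after a pre-period of length 2 it cycles with period 9.
The value 8 first appears (with n ≥ 1) at t[6].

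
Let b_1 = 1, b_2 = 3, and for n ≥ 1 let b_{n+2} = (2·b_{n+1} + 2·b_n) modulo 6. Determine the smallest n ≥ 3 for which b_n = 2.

3

b_1 = 1,  b_2 = 3,  b_3 = 2,  b_4 = 4,  b_5 = 0,  b_6 = 2,  b_7 = 4.
Since (b_6, b_7) = (b_3, b_4) = (2, 4) (two consecutive terms determine the rest), the sequence is eventually periodic: after a pre-period of length 2 it cycles with period 3.
The value 2 first appears (with n ≥ 3) at b_3.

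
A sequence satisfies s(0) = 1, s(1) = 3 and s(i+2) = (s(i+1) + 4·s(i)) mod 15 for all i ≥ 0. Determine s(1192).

7

s(0) = 1; s(1) = 3; s(2) = 7; s(3) = 4; s(4) = 2; s(5) = 3; s(6) = 11; s(7) = 8; s(8) = 7; s(9) = 9; s(10) = 7; s(11) = 13; s(12) = 11; s(13) = 3; s(14) = 2; s(15) = 14; s(16) = 7; s(17) = 3; s(18) = 1; s(19) = 13; s(20) = 2; s(21) = 9; s(22) = 2; s(23) = 8; s(24) = 1; s(25) = 3.
Since (s(24), s(25)) = (s(0), s(1)) = (1, 3) (two consecutive terms determine the rest), the sequence is periodic with period 24.
(1192 - 0) mod 24 = 16, so s(1192) = s(16) = 7.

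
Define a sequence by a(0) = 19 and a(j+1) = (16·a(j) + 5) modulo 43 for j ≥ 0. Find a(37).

4

Listing terms: a(0) = 19, a(1) = 8, a(2) = 4, a(3) = 26, a(4) = 34, a(5) = 33, a(6) = 17, a(7) = 19.
Since a(7) = a(0) = 19, the sequence is periodic with period 7.
So a(37) = a(0 + ((37-0) mod 7)) = a(2) = 4.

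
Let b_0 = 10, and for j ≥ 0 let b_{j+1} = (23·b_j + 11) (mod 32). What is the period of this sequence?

b_0 = 10; b_1 = 17; b_2 = 18; b_3 = 9; b_4 = 26; b_5 = 1; b_6 = 2; b_7 = 25; b_8 = 10.
Since b_8 = b_0 = 10, the sequence is periodic with period 8.

8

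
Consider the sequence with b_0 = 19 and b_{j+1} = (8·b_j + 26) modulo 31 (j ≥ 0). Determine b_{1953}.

1

We have b_0 = 19; b_1 = 23; b_2 = 24; b_3 = 1; b_4 = 3; b_5 = 19.
The sequence repeats with period 5.
So b_{1953} = b_{0 + ((1953-0) mod 5)} = b_3 = 1.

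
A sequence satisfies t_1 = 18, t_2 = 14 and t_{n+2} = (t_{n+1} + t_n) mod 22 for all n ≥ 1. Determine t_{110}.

We have t_1 = 18; t_2 = 14; t_3 = 10; t_4 = 2; t_5 = 12; t_6 = 14; t_7 = 4; t_8 = 18; t_9 = 0; t_{10} = 18; t_{11} = 18; t_{12} = 14.
Since (t_{11}, t_{12}) = (t_1, t_2) = (18, 14) (two consecutive terms determine the rest), the sequence is periodic with period 10.
(110 - 1) mod 10 = 9, so t_{110} = t_{10} = 18.

18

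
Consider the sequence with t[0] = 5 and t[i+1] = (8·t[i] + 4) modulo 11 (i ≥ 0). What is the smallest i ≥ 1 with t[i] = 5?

We have t[0] = 5; t[1] = 0; t[2] = 4; t[3] = 3; t[4] = 6; t[5] = 8; t[6] = 2; t[7] = 9; t[8] = 10; t[9] = 7; t[10] = 5.
Since t[10] = t[0] = 5, the sequence is periodic with period 10.
The value 5 next appears (with i ≥ 1) at t[10].

10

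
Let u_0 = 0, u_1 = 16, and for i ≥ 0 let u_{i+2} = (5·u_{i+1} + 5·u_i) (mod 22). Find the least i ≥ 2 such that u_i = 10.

Listing terms: u_0 = 0, u_1 = 16, u_2 = 14, u_3 = 18, u_4 = 6, u_5 = 10, u_6 = 14, u_7 = 10, u_8 = 10, u_9 = 12, u_{10} = 0, u_{11} = 16.
The sequence repeats with period 10.
The value 10 first appears (with i ≥ 2) at u_5.

5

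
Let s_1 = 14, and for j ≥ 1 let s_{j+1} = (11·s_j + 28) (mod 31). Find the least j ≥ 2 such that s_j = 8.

21

We have s_1 = 14, s_2 = 27, s_3 = 15, s_4 = 7, s_5 = 12, s_6 = 5, s_7 = 21, s_8 = 11, s_9 = 25, s_{10} = 24, s_{11} = 13, s_{12} = 16, s_{13} = 18, s_{14} = 9, s_{15} = 3, s_{16} = 30, s_{17} = 17, s_{18} = 29, s_{19} = 6, s_{20} = 1, s_{21} = 8, s_{22} = 23, s_{23} = 2, s_{24} = 19, s_{25} = 20, s_{26} = 0, s_{27} = 28, s_{28} = 26, s_{29} = 4, s_{30} = 10, s_{31} = 14.
Since s_{31} = s_1 = 14, the sequence is periodic with period 30.
The value 8 first appears (with j ≥ 2) at s_{21}.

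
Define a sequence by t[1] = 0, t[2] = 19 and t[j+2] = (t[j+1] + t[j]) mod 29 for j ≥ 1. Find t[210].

We have t[1] = 0; t[2] = 19; t[3] = 19; t[4] = 9; t[5] = 28; t[6] = 8; t[7] = 7; t[8] = 15; t[9] = 22; t[10] = 8; t[11] = 1; t[12] = 9; t[13] = 10; t[14] = 19; t[15] = 0; t[16] = 19.
The sequence repeats with period 14.
So t[210] = t[1 + ((210-1) mod 14)] = t[14] = 19.

19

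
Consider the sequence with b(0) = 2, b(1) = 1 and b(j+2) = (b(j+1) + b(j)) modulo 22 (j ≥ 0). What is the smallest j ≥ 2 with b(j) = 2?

30

b(0) = 2; b(1) = 1; b(2) = 3; b(3) = 4; b(4) = 7; b(5) = 11; b(6) = 18; b(7) = 7; b(8) = 3; b(9) = 10; b(10) = 13; b(11) = 1; b(12) = 14; b(13) = 15; b(14) = 7; b(15) = 0; b(16) = 7; b(17) = 7; b(18) = 14; b(19) = 21; b(20) = 13; b(21) = 12; b(22) = 3; b(23) = 15; b(24) = 18; b(25) = 11; b(26) = 7; b(27) = 18; b(28) = 3; b(29) = 21; b(30) = 2; b(31) = 1.
Since (b(30), b(31)) = (b(0), b(1)) = (2, 1) (two consecutive terms determine the rest), the sequence is periodic with period 30.
The value 2 next appears (with j ≥ 2) at b(30).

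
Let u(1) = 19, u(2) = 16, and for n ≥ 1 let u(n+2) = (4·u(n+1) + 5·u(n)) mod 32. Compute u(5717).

Listing terms: u(1) = 19; u(2) = 16; u(3) = 31; u(4) = 12; u(5) = 11; u(6) = 8; u(7) = 23; u(8) = 4; u(9) = 3; u(10) = 0; u(11) = 15; u(12) = 28; u(13) = 27; u(14) = 24; u(15) = 7; u(16) = 20; u(17) = 19; u(18) = 16.
The sequence repeats with period 16.
So u(5717) = u(1 + ((5717-1) mod 16)) = u(5) = 11.

11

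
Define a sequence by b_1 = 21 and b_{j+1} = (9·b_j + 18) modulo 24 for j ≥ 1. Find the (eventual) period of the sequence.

Listing terms: b_1 = 21,  b_2 = 15,  b_3 = 9,  b_4 = 3,  b_5 = 21.
Since b_5 = b_1 = 21, the sequence is periodic with period 4.

4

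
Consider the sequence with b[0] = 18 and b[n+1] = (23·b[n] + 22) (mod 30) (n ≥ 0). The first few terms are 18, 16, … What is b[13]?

b[0] = 18, b[1] = 16, b[2] = 0, b[3] = 22, b[4] = 18.
The sequence repeats with period 4.
(13 - 0) mod 4 = 1, so b[13] = b[1] = 16.

16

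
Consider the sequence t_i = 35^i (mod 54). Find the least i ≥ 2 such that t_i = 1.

6

t_1 = 35, t_2 = 37, t_3 = 53, t_4 = 19, t_5 = 17, t_6 = 1, t_7 = 35.
Since t_7 = t_1 = 35, the sequence is periodic with period 6.
The value 1 first appears (with i ≥ 2) at t_6.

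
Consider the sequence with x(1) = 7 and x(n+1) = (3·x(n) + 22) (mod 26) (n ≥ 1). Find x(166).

Computing terms: x(1) = 7, x(2) = 17, x(3) = 21, x(4) = 7.
The sequence repeats with period 3.
So x(166) = x(1 + ((166-1) mod 3)) = x(1) = 7.

7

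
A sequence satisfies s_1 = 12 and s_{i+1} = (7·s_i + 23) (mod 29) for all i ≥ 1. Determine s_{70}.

We have s_1 = 12, s_2 = 20, s_3 = 18, s_4 = 4, s_5 = 22, s_6 = 3, s_7 = 15, s_8 = 12.
The sequence repeats with period 7.
(70 - 1) mod 7 = 6, so s_{70} = s_7 = 15.

15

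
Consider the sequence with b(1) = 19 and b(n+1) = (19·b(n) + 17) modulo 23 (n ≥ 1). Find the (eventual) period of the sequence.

22

Computing terms: b(1) = 19; b(2) = 10; b(3) = 0; b(4) = 17; b(5) = 18; b(6) = 14; b(7) = 7; b(8) = 12; b(9) = 15; b(10) = 3; b(11) = 5; b(12) = 20; b(13) = 6; b(14) = 16; b(15) = 22; b(16) = 21; b(17) = 2; b(18) = 9; b(19) = 4; b(20) = 1; b(21) = 13; b(22) = 11; b(23) = 19.
The sequence repeats with period 22.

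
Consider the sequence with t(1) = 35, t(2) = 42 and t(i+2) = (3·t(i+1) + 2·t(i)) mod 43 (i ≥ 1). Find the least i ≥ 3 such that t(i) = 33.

Listing terms: t(1) = 35; t(2) = 42; t(3) = 24; t(4) = 27; t(5) = 0; t(6) = 11; t(7) = 33; t(8) = 35; t(9) = 42.
The sequence repeats with period 7.
The value 33 first appears (with i ≥ 3) at t(7).

7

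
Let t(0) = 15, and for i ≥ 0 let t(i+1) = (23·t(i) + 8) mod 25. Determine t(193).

We have t(0) = 15, t(1) = 3, t(2) = 2, t(3) = 4, t(4) = 0, t(5) = 8, t(6) = 17, t(7) = 24, t(8) = 10, t(9) = 13, t(10) = 7, t(11) = 19, t(12) = 20, t(13) = 18, t(14) = 22, t(15) = 14, t(16) = 5, t(17) = 23, t(18) = 12, t(19) = 9, t(20) = 15.
Since t(20) = t(0) = 15, the sequence is periodic with period 20.
(193 - 0) mod 20 = 13, so t(193) = t(13) = 18.

18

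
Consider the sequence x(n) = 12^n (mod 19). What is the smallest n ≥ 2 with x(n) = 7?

Listing terms: x(1) = 12; x(2) = 11; x(3) = 18; x(4) = 7; x(5) = 8; x(6) = 1; x(7) = 12.
Since x(7) = x(1) = 12, the sequence is periodic with period 6.
The value 7 first appears (with n ≥ 2) at x(4).

4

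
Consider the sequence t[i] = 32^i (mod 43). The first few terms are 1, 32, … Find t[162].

11

We have t[0] = 1; t[1] = 32; t[2] = 35; t[3] = 2; t[4] = 21; t[5] = 27; t[6] = 4; t[7] = 42; t[8] = 11; t[9] = 8; t[10] = 41; t[11] = 22; t[12] = 16; t[13] = 39; t[14] = 1.
The sequence repeats with period 14.
So t[162] = t[0 + ((162-0) mod 14)] = t[8] = 11.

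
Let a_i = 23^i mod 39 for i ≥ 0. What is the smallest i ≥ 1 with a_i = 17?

5

Listing terms: a_0 = 1, a_1 = 23, a_2 = 22, a_3 = 38, a_4 = 16, a_5 = 17, a_6 = 1.
Since a_6 = a_0 = 1, the sequence is periodic with period 6.
The value 17 first appears (with i ≥ 1) at a_5.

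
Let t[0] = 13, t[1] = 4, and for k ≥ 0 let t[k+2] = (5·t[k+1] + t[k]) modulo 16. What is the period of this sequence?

Listing terms: t[0] = 13, t[1] = 4, t[2] = 1, t[3] = 9, t[4] = 14, t[5] = 15, t[6] = 9, t[7] = 12, t[8] = 5, t[9] = 5, t[10] = 14, t[11] = 11, t[12] = 5, t[13] = 4, t[14] = 9, t[15] = 1, t[16] = 14, t[17] = 7, t[18] = 1, t[19] = 12, t[20] = 13, t[21] = 13, t[22] = 14, t[23] = 3, t[24] = 13, t[25] = 4.
Since (t[24], t[25]) = (t[0], t[1]) = (13, 4) (two consecutive terms determine the rest), the sequence is periodic with period 24.

24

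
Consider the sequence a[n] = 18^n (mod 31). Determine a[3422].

We have a[0] = 1, a[1] = 18, a[2] = 14, a[3] = 4, a[4] = 10, a[5] = 25, a[6] = 16, a[7] = 9, a[8] = 7, a[9] = 2, a[10] = 5, a[11] = 28, a[12] = 8, a[13] = 20, a[14] = 19, a[15] = 1.
Since a[15] = a[0] = 1, the sequence is periodic with period 15.
(3422 - 0) mod 15 = 2, so a[3422] = a[2] = 14.

14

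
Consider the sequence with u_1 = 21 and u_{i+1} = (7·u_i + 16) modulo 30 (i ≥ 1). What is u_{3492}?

5

u_1 = 21; u_2 = 13; u_3 = 17; u_4 = 15; u_5 = 1; u_6 = 23; u_7 = 27; u_8 = 25; u_9 = 11; u_{10} = 3; u_{11} = 7; u_{12} = 5; u_{13} = 21.
The sequence repeats with period 12.
(3492 - 1) mod 12 = 11, so u_{3492} = u_{12} = 5.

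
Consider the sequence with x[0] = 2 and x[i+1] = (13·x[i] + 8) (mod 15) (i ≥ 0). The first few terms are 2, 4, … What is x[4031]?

3

x[0] = 2, x[1] = 4, x[2] = 0, x[3] = 8, x[4] = 7, x[5] = 9, x[6] = 5, x[7] = 13, x[8] = 12, x[9] = 14, x[10] = 10, x[11] = 3, x[12] = 2.
Since x[12] = x[0] = 2, the sequence is periodic with period 12.
(4031 - 0) mod 12 = 11, so x[4031] = x[11] = 3.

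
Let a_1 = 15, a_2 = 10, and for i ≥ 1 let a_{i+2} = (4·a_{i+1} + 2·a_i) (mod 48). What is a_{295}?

0

Listing terms: a_1 = 15, a_2 = 10, a_3 = 22, a_4 = 12, a_5 = 44, a_6 = 8, a_7 = 24, a_8 = 16, a_9 = 16, a_{10} = 0, a_{11} = 32, a_{12} = 32, a_{13} = 0, a_{14} = 16, a_{15} = 16.
Since (a_{14}, a_{15}) = (a_8, a_9) = (16, 16) (two consecutive terms determine the rest), the sequence is eventually periodic: after a pre-period of length 7 it cycles with period 6.
For i ≥ 8, a_i depends only on (i - 8) mod 6. (295 - 8) mod 6 = 5, so a_{295} = a_{13} = 0.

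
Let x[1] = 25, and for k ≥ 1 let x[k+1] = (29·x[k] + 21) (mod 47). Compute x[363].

6

x[1] = 25; x[2] = 41; x[3] = 35; x[4] = 2; x[5] = 32; x[6] = 9; x[7] = 0; x[8] = 21; x[9] = 19; x[10] = 8; x[11] = 18; x[12] = 26; x[13] = 23; x[14] = 30; x[15] = 45; x[16] = 10; x[17] = 29; x[18] = 16; x[19] = 15; x[20] = 33; x[21] = 38; x[22] = 42; x[23] = 17; x[24] = 44; x[25] = 28; x[26] = 34; x[27] = 20; x[28] = 37; x[29] = 13; x[30] = 22; x[31] = 1; x[32] = 3; x[33] = 14; x[34] = 4; x[35] = 43; x[36] = 46; x[37] = 39; x[38] = 24; x[39] = 12; x[40] = 40; x[41] = 6; x[42] = 7; x[43] = 36; x[44] = 31; x[45] = 27; x[46] = 5; x[47] = 25.
The sequence repeats with period 46.
So x[363] = x[1 + ((363-1) mod 46)] = x[41] = 6.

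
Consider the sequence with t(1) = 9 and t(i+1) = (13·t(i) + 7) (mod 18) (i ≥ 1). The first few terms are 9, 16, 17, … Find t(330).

t(1) = 9; t(2) = 16; t(3) = 17; t(4) = 12; t(5) = 1; t(6) = 2; t(7) = 15; t(8) = 4; t(9) = 5; t(10) = 0; t(11) = 7; t(12) = 8; t(13) = 3; t(14) = 10; t(15) = 11; t(16) = 6; t(17) = 13; t(18) = 14; t(19) = 9.
The sequence repeats with period 18.
(330 - 1) mod 18 = 5, so t(330) = t(6) = 2.

2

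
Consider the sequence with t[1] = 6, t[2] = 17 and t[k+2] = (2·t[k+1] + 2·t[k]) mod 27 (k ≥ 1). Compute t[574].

3

t[1] = 6; t[2] = 17; t[3] = 19; t[4] = 18; t[5] = 20; t[6] = 22; t[7] = 3; t[8] = 23; t[9] = 25; t[10] = 15; t[11] = 26; t[12] = 1; t[13] = 0; t[14] = 2; t[15] = 4; t[16] = 12; t[17] = 5; t[18] = 7; t[19] = 24; t[20] = 8; t[21] = 10; t[22] = 9; t[23] = 11; t[24] = 13; t[25] = 21; t[26] = 14; t[27] = 16; t[28] = 6; t[29] = 17.
The sequence repeats with period 27.
(574 - 1) mod 27 = 6, so t[574] = t[7] = 3.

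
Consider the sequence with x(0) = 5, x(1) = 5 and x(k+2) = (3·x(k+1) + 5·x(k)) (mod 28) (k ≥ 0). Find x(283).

Listing terms: x(0) = 5,  x(1) = 5,  x(2) = 12,  x(3) = 5,  x(4) = 19,  x(5) = 26,  x(6) = 5,  x(7) = 5.
Since (x(6), x(7)) = (x(0), x(1)) = (5, 5) (two consecutive terms determine the rest), the sequence is periodic with period 6.
(283 - 0) mod 6 = 1, so x(283) = x(1) = 5.

5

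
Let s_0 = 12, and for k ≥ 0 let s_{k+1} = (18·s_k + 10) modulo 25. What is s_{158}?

3

Computing terms: s_0 = 12; s_1 = 1; s_2 = 3; s_3 = 14; s_4 = 12.
Since s_4 = s_0 = 12, the sequence is periodic with period 4.
(158 - 0) mod 4 = 2, so s_{158} = s_2 = 3.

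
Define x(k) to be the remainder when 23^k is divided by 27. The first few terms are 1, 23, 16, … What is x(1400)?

Listing terms: x(0) = 1, x(1) = 23, x(2) = 16, x(3) = 17, x(4) = 13, x(5) = 2, x(6) = 19, x(7) = 5, x(8) = 7, x(9) = 26, x(10) = 4, x(11) = 11, x(12) = 10, x(13) = 14, x(14) = 25, x(15) = 8, x(16) = 22, x(17) = 20, x(18) = 1.
Since x(18) = x(0) = 1, the sequence is periodic with period 18.
So x(1400) = x(0 + ((1400-0) mod 18)) = x(14) = 25.

25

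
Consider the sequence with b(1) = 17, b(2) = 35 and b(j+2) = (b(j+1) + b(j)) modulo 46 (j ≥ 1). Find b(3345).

10

We have b(1) = 17,  b(2) = 35,  b(3) = 6,  b(4) = 41,  b(5) = 1,  b(6) = 42,  b(7) = 43,  b(8) = 39,  b(9) = 36,  b(10) = 29,  b(11) = 19,  b(12) = 2,  b(13) = 21,  b(14) = 23,  b(15) = 44,  b(16) = 21,  b(17) = 19,  b(18) = 40,  b(19) = 13,  b(20) = 7,  b(21) = 20,  b(22) = 27,  b(23) = 1,  b(24) = 28,  b(25) = 29,  b(26) = 11,  b(27) = 40,  b(28) = 5,  b(29) = 45,  b(30) = 4,  b(31) = 3,  b(32) = 7,  b(33) = 10,  b(34) = 17,  b(35) = 27,  b(36) = 44,  b(37) = 25,  b(38) = 23,  b(39) = 2,  b(40) = 25,  b(41) = 27,  b(42) = 6,  b(43) = 33,  b(44) = 39,  b(45) = 26,  b(46) = 19,  b(47) = 45,  b(48) = 18,  b(49) = 17,  b(50) = 35.
The sequence repeats with period 48.
So b(3345) = b(1 + ((3345-1) mod 48)) = b(33) = 10.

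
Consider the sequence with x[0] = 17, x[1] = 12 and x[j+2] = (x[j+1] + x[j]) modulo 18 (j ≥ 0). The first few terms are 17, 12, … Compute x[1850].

x[0] = 17,  x[1] = 12,  x[2] = 11,  x[3] = 5,  x[4] = 16,  x[5] = 3,  x[6] = 1,  x[7] = 4,  x[8] = 5,  x[9] = 9,  x[10] = 14,  x[11] = 5,  x[12] = 1,  x[13] = 6,  x[14] = 7,  x[15] = 13,  x[16] = 2,  x[17] = 15,  x[18] = 17,  x[19] = 14,  x[20] = 13,  x[21] = 9,  x[22] = 4,  x[23] = 13,  x[24] = 17,  x[25] = 12.
The sequence repeats with period 24.
(1850 - 0) mod 24 = 2, so x[1850] = x[2] = 11.

11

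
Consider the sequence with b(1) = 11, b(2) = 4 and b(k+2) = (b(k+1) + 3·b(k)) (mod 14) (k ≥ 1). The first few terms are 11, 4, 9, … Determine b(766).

We have b(1) = 11, b(2) = 4, b(3) = 9, b(4) = 7, b(5) = 6, b(6) = 13, b(7) = 3, b(8) = 0, b(9) = 9, b(10) = 9, b(11) = 8, b(12) = 7, b(13) = 3, b(14) = 10, b(15) = 5, b(16) = 7, b(17) = 8, b(18) = 1, b(19) = 11, b(20) = 0, b(21) = 5, b(22) = 5, b(23) = 6, b(24) = 7, b(25) = 11, b(26) = 4.
The sequence repeats with period 24.
(766 - 1) mod 24 = 21, so b(766) = b(22) = 5.

5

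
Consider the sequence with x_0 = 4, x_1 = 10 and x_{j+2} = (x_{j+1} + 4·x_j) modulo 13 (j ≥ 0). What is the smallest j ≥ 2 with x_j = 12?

Computing terms: x_0 = 4, x_1 = 10, x_2 = 0, x_3 = 1, x_4 = 1, x_5 = 5, x_6 = 9, x_7 = 3, x_8 = 0, x_9 = 12, x_{10} = 12, x_{11} = 8, x_{12} = 4, x_{13} = 10.
The sequence repeats with period 12.
The value 12 first appears (with j ≥ 2) at x_9.

9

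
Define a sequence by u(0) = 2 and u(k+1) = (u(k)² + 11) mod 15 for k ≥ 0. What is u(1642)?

5

Listing terms: u(0) = 2, u(1) = 0, u(2) = 11, u(3) = 12, u(4) = 5, u(5) = 6, u(6) = 2.
The sequence repeats with period 6.
(1642 - 0) mod 6 = 4, so u(1642) = u(4) = 5.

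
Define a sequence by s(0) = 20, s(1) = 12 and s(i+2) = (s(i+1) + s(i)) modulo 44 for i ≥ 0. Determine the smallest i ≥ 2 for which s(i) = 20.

6

s(0) = 20, s(1) = 12, s(2) = 32, s(3) = 0, s(4) = 32, s(5) = 32, s(6) = 20, s(7) = 8, s(8) = 28, s(9) = 36, s(10) = 20, s(11) = 12.
The sequence repeats with period 10.
The value 20 first appears (with i ≥ 2) at s(6).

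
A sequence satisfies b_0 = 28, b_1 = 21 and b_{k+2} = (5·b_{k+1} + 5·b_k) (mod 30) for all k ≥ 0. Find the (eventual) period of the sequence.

We have b_0 = 28, b_1 = 21, b_2 = 5, b_3 = 10, b_4 = 15, b_5 = 5, b_6 = 10.
Since (b_5, b_6) = (b_2, b_3) = (5, 10) (two consecutive terms determine the rest), the sequence is eventually periodic: after a pre-period of length 2 it cycles with period 3.

3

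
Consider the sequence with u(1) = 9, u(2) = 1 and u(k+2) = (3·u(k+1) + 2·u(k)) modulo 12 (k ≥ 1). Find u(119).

Computing terms: u(1) = 9; u(2) = 1; u(3) = 9; u(4) = 5; u(5) = 9; u(6) = 1.
The sequence repeats with period 4.
So u(119) = u(1 + ((119-1) mod 4)) = u(3) = 9.

9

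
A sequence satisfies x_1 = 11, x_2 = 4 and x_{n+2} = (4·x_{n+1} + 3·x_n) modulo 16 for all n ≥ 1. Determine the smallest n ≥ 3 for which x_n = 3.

Listing terms: x_1 = 11; x_2 = 4; x_3 = 1; x_4 = 0; x_5 = 3; x_6 = 12; x_7 = 9; x_8 = 8; x_9 = 11; x_{10} = 4.
The sequence repeats with period 8.
The value 3 first appears (with n ≥ 3) at x_5.

5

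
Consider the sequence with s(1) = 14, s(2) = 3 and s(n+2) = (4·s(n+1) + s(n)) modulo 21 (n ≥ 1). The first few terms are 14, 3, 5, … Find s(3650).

3

Computing terms: s(1) = 14, s(2) = 3, s(3) = 5, s(4) = 2, s(5) = 13, s(6) = 12, s(7) = 19, s(8) = 4, s(9) = 14, s(10) = 18, s(11) = 2, s(12) = 5, s(13) = 1, s(14) = 9, s(15) = 16, s(16) = 10, s(17) = 14, s(18) = 3.
The sequence repeats with period 16.
(3650 - 1) mod 16 = 1, so s(3650) = s(2) = 3.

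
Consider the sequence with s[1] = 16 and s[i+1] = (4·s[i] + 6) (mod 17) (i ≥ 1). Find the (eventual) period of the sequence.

s[1] = 16; s[2] = 2; s[3] = 14; s[4] = 11; s[5] = 16.
Since s[5] = s[1] = 16, the sequence is periodic with period 4.

4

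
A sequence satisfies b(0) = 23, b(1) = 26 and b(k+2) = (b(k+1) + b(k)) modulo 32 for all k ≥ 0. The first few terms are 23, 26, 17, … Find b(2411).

27

Computing terms: b(0) = 23; b(1) = 26; b(2) = 17; b(3) = 11; b(4) = 28; b(5) = 7; b(6) = 3; b(7) = 10; b(8) = 13; b(9) = 23; b(10) = 4; b(11) = 27; b(12) = 31; b(13) = 26; b(14) = 25; b(15) = 19; b(16) = 12; b(17) = 31; b(18) = 11; b(19) = 10; b(20) = 21; b(21) = 31; b(22) = 20; b(23) = 19; b(24) = 7; b(25) = 26; b(26) = 1; b(27) = 27; b(28) = 28; b(29) = 23; b(30) = 19; b(31) = 10; b(32) = 29; b(33) = 7; b(34) = 4; b(35) = 11; b(36) = 15; b(37) = 26; b(38) = 9; b(39) = 3; b(40) = 12; b(41) = 15; b(42) = 27; b(43) = 10; b(44) = 5; b(45) = 15; b(46) = 20; b(47) = 3; b(48) = 23; b(49) = 26.
The sequence repeats with period 48.
So b(2411) = b(0 + ((2411-0) mod 48)) = b(11) = 27.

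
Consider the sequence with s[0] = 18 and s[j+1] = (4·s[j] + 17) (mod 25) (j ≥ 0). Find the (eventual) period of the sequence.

s[0] = 18,  s[1] = 14,  s[2] = 23,  s[3] = 9,  s[4] = 3,  s[5] = 4,  s[6] = 8,  s[7] = 24,  s[8] = 13,  s[9] = 19,  s[10] = 18.
Since s[10] = s[0] = 18, the sequence is periodic with period 10.

10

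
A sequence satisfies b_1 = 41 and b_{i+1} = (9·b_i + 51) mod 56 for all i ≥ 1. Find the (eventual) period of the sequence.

We have b_1 = 41; b_2 = 28; b_3 = 23; b_4 = 34; b_5 = 21; b_6 = 16; b_7 = 27; b_8 = 14; b_9 = 9; b_{10} = 20; b_{11} = 7; b_{12} = 2; b_{13} = 13; b_{14} = 0; b_{15} = 51; b_{16} = 6; b_{17} = 49; b_{18} = 44; b_{19} = 55; b_{20} = 42; b_{21} = 37; b_{22} = 48; b_{23} = 35; b_{24} = 30; b_{25} = 41.
The sequence repeats with period 24.

24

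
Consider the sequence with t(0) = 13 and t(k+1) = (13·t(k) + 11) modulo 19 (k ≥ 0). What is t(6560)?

Computing terms: t(0) = 13; t(1) = 9; t(2) = 14; t(3) = 3; t(4) = 12; t(5) = 15; t(6) = 16; t(7) = 10; t(8) = 8; t(9) = 1; t(10) = 5; t(11) = 0; t(12) = 11; t(13) = 2; t(14) = 18; t(15) = 17; t(16) = 4; t(17) = 6; t(18) = 13.
The sequence repeats with period 18.
(6560 - 0) mod 18 = 8, so t(6560) = t(8) = 8.

8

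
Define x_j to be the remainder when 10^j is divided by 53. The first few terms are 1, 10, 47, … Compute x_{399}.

28

x_0 = 1; x_1 = 10; x_2 = 47; x_3 = 46; x_4 = 36; x_5 = 42; x_6 = 49; x_7 = 13; x_8 = 24; x_9 = 28; x_{10} = 15; x_{11} = 44; x_{12} = 16; x_{13} = 1.
The sequence repeats with period 13.
So x_{399} = x_{0 + ((399-0) mod 13)} = x_9 = 28.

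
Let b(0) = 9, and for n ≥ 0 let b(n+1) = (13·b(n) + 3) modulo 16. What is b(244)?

13

b(0) = 9; b(1) = 8; b(2) = 11; b(3) = 2; b(4) = 13; b(5) = 12; b(6) = 15; b(7) = 6; b(8) = 1; b(9) = 0; b(10) = 3; b(11) = 10; b(12) = 5; b(13) = 4; b(14) = 7; b(15) = 14; b(16) = 9.
Since b(16) = b(0) = 9, the sequence is periodic with period 16.
(244 - 0) mod 16 = 4, so b(244) = b(4) = 13.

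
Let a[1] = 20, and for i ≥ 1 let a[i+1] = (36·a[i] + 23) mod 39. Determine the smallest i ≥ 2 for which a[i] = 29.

5

Computing terms: a[1] = 20; a[2] = 2; a[3] = 17; a[4] = 11; a[5] = 29; a[6] = 14; a[7] = 20.
Since a[7] = a[1] = 20, the sequence is periodic with period 6.
The value 29 first appears (with i ≥ 2) at a[5].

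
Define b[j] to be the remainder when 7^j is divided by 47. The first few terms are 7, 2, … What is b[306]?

9

Listing terms: b[1] = 7,  b[2] = 2,  b[3] = 14,  b[4] = 4,  b[5] = 28,  b[6] = 8,  b[7] = 9,  b[8] = 16,  b[9] = 18,  b[10] = 32,  b[11] = 36,  b[12] = 17,  b[13] = 25,  b[14] = 34,  b[15] = 3,  b[16] = 21,  b[17] = 6,  b[18] = 42,  b[19] = 12,  b[20] = 37,  b[21] = 24,  b[22] = 27,  b[23] = 1,  b[24] = 7.
The sequence repeats with period 23.
(306 - 1) mod 23 = 6, so b[306] = b[7] = 9.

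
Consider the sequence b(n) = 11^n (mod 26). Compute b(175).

15

We have b(1) = 11,  b(2) = 17,  b(3) = 5,  b(4) = 3,  b(5) = 7,  b(6) = 25,  b(7) = 15,  b(8) = 9,  b(9) = 21,  b(10) = 23,  b(11) = 19,  b(12) = 1,  b(13) = 11.
The sequence repeats with period 12.
So b(175) = b(1 + ((175-1) mod 12)) = b(7) = 15.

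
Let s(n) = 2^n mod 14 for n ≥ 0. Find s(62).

4

Listing terms: s(0) = 1; s(1) = 2; s(2) = 4; s(3) = 8; s(4) = 2.
Since s(4) = s(1) = 2, the sequence is eventually periodic: after a pre-period of length 1 it cycles with period 3.
For n ≥ 1, s(n) depends only on (n - 1) mod 3. (62 - 1) mod 3 = 1, so s(62) = s(2) = 4.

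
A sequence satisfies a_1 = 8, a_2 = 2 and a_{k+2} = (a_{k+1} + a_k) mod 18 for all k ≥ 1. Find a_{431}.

14

Listing terms: a_1 = 8; a_2 = 2; a_3 = 10; a_4 = 12; a_5 = 4; a_6 = 16; a_7 = 2; a_8 = 0; a_9 = 2; a_{10} = 2; a_{11} = 4; a_{12} = 6; a_{13} = 10; a_{14} = 16; a_{15} = 8; a_{16} = 6; a_{17} = 14; a_{18} = 2; a_{19} = 16; a_{20} = 0; a_{21} = 16; a_{22} = 16; a_{23} = 14; a_{24} = 12; a_{25} = 8; a_{26} = 2.
Since (a_{25}, a_{26}) = (a_1, a_2) = (8, 2) (two consecutive terms determine the rest), the sequence is periodic with period 24.
(431 - 1) mod 24 = 22, so a_{431} = a_{23} = 14.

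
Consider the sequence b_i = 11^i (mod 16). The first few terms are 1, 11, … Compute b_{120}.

b_0 = 1,  b_1 = 11,  b_2 = 9,  b_3 = 3,  b_4 = 1.
Since b_4 = b_0 = 1, the sequence is periodic with period 4.
(120 - 0) mod 4 = 0, so b_{120} = b_0 = 1.

1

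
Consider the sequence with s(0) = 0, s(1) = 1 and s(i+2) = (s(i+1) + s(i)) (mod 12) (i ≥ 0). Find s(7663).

Listing terms: s(0) = 0; s(1) = 1; s(2) = 1; s(3) = 2; s(4) = 3; s(5) = 5; s(6) = 8; s(7) = 1; s(8) = 9; s(9) = 10; s(10) = 7; s(11) = 5; s(12) = 0; s(13) = 5; s(14) = 5; s(15) = 10; s(16) = 3; s(17) = 1; s(18) = 4; s(19) = 5; s(20) = 9; s(21) = 2; s(22) = 11; s(23) = 1; s(24) = 0; s(25) = 1.
Since (s(24), s(25)) = (s(0), s(1)) = (0, 1) (two consecutive terms determine the rest), the sequence is periodic with period 24.
So s(7663) = s(0 + ((7663-0) mod 24)) = s(7) = 1.

1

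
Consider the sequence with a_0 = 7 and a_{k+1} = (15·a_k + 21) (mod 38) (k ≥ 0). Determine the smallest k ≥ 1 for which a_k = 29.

14

a_0 = 7; a_1 = 12; a_2 = 11; a_3 = 34; a_4 = 37; a_5 = 6; a_6 = 35; a_7 = 14; a_8 = 3; a_9 = 28; a_{10} = 23; a_{11} = 24; a_{12} = 1; a_{13} = 36; a_{14} = 29; a_{15} = 0; a_{16} = 21; a_{17} = 32; a_{18} = 7.
Since a_{18} = a_0 = 7, the sequence is periodic with period 18.
The value 29 first appears (with k ≥ 1) at a_{14}.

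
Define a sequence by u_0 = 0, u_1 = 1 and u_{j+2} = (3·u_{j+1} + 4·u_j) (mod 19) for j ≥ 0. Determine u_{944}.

16

u_0 = 0; u_1 = 1; u_2 = 3; u_3 = 13; u_4 = 13; u_5 = 15; u_6 = 2; u_7 = 9; u_8 = 16; u_9 = 8; u_{10} = 12; u_{11} = 11; u_{12} = 5; u_{13} = 2; u_{14} = 7; u_{15} = 10; u_{16} = 1; u_{17} = 5; u_{18} = 0; u_{19} = 1.
The sequence repeats with period 18.
So u_{944} = u_{0 + ((944-0) mod 18)} = u_8 = 16.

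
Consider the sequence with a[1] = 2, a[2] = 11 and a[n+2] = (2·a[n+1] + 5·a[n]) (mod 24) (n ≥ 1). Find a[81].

2

a[1] = 2,  a[2] = 11,  a[3] = 8,  a[4] = 23,  a[5] = 14,  a[6] = 23,  a[7] = 20,  a[8] = 11,  a[9] = 2,  a[10] = 11.
Since (a[9], a[10]) = (a[1], a[2]) = (2, 11) (two consecutive terms determine the rest), the sequence is periodic with period 8.
So a[81] = a[1 + ((81-1) mod 8)] = a[1] = 2.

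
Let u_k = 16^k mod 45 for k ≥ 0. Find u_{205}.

We have u_0 = 1,  u_1 = 16,  u_2 = 31,  u_3 = 1.
Since u_3 = u_0 = 1, the sequence is periodic with period 3.
So u_{205} = u_{0 + ((205-0) mod 3)} = u_1 = 16.

16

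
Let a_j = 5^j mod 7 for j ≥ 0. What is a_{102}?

a_0 = 1, a_1 = 5, a_2 = 4, a_3 = 6, a_4 = 2, a_5 = 3, a_6 = 1.
The sequence repeats with period 6.
(102 - 0) mod 6 = 0, so a_{102} = a_0 = 1.

1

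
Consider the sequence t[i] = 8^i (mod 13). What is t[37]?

8

Listing terms: t[0] = 1,  t[1] = 8,  t[2] = 12,  t[3] = 5,  t[4] = 1.
Since t[4] = t[0] = 1, the sequence is periodic with period 4.
(37 - 0) mod 4 = 1, so t[37] = t[1] = 8.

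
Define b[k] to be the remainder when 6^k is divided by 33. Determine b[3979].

24

We have b[1] = 6,  b[2] = 3,  b[3] = 18,  b[4] = 9,  b[5] = 21,  b[6] = 27,  b[7] = 30,  b[8] = 15,  b[9] = 24,  b[10] = 12,  b[11] = 6.
The sequence repeats with period 10.
So b[3979] = b[1 + ((3979-1) mod 10)] = b[9] = 24.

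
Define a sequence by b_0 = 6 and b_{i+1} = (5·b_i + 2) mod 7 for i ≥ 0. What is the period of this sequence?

6

We have b_0 = 6; b_1 = 4; b_2 = 1; b_3 = 0; b_4 = 2; b_5 = 5; b_6 = 6.
The sequence repeats with period 6.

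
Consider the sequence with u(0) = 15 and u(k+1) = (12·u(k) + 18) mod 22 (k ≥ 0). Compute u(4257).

We have u(0) = 15, u(1) = 0, u(2) = 18, u(3) = 14, u(4) = 10, u(5) = 6, u(6) = 2, u(7) = 20, u(8) = 16, u(9) = 12, u(10) = 8, u(11) = 4, u(12) = 0.
Since u(12) = u(1) = 0, the sequence is eventually periodic: after a pre-period of length 1 it cycles with period 11.
For k ≥ 1, u(k) depends only on (k - 1) mod 11. (4257 - 1) mod 11 = 10, so u(4257) = u(11) = 4.

4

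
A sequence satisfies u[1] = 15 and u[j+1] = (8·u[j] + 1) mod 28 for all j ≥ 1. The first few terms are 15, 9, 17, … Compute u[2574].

5

Computing terms: u[1] = 15,  u[2] = 9,  u[3] = 17,  u[4] = 25,  u[5] = 5,  u[6] = 13,  u[7] = 21,  u[8] = 1,  u[9] = 9.
Since u[9] = u[2] = 9, the sequence is eventually periodic: after a pre-period of length 1 it cycles with period 7.
For j ≥ 2, u[j] depends only on (j - 2) mod 7. (2574 - 2) mod 7 = 3, so u[2574] = u[5] = 5.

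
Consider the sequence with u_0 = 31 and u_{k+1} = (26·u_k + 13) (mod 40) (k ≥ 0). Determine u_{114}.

3

Computing terms: u_0 = 31,  u_1 = 19,  u_2 = 27,  u_3 = 35,  u_4 = 3,  u_5 = 11,  u_6 = 19.
Since u_6 = u_1 = 19, the sequence is eventually periodic: after a pre-period of length 1 it cycles with period 5.
For k ≥ 1, u_k depends only on (k - 1) mod 5. (114 - 1) mod 5 = 3, so u_{114} = u_4 = 3.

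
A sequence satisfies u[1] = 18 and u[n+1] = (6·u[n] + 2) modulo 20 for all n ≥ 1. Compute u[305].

Listing terms: u[1] = 18; u[2] = 10; u[3] = 2; u[4] = 14; u[5] = 6; u[6] = 18.
The sequence repeats with period 5.
So u[305] = u[1 + ((305-1) mod 5)] = u[5] = 6.

6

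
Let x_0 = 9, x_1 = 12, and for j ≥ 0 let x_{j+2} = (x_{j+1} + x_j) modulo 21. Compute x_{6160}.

x_0 = 9, x_1 = 12, x_2 = 0, x_3 = 12, x_4 = 12, x_5 = 3, x_6 = 15, x_7 = 18, x_8 = 12, x_9 = 9, x_{10} = 0, x_{11} = 9, x_{12} = 9, x_{13} = 18, x_{14} = 6, x_{15} = 3, x_{16} = 9, x_{17} = 12.
The sequence repeats with period 16.
(6160 - 0) mod 16 = 0, so x_{6160} = x_0 = 9.

9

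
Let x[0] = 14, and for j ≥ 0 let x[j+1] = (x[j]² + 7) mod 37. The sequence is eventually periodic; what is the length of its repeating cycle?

6

Listing terms: x[0] = 14; x[1] = 18; x[2] = 35; x[3] = 11; x[4] = 17; x[5] = 0; x[6] = 7; x[7] = 19; x[8] = 35.
Since x[8] = x[2] = 35, the sequence is eventually periodic: after a pre-period of length 2 it cycles with period 6.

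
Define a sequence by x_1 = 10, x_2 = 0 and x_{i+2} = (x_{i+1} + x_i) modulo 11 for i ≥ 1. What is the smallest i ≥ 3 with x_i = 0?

Computing terms: x_1 = 10, x_2 = 0, x_3 = 10, x_4 = 10, x_5 = 9, x_6 = 8, x_7 = 6, x_8 = 3, x_9 = 9, x_{10} = 1, x_{11} = 10, x_{12} = 0.
The sequence repeats with period 10.
The value 0 next appears (with i ≥ 3) at x_{12}.

12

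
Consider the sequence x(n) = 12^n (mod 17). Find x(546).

Listing terms: x(0) = 1,  x(1) = 12,  x(2) = 8,  x(3) = 11,  x(4) = 13,  x(5) = 3,  x(6) = 2,  x(7) = 7,  x(8) = 16,  x(9) = 5,  x(10) = 9,  x(11) = 6,  x(12) = 4,  x(13) = 14,  x(14) = 15,  x(15) = 10,  x(16) = 1.
The sequence repeats with period 16.
(546 - 0) mod 16 = 2, so x(546) = x(2) = 8.

8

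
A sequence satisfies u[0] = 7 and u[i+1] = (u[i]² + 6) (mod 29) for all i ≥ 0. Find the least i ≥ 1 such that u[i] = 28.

Computing terms: u[0] = 7; u[1] = 26; u[2] = 15; u[3] = 28; u[4] = 7.
Since u[4] = u[0] = 7, the sequence is periodic with period 4.
The value 28 first appears (with i ≥ 1) at u[3].

3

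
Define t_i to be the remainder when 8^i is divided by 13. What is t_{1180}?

t_1 = 8; t_2 = 12; t_3 = 5; t_4 = 1; t_5 = 8.
Since t_5 = t_1 = 8, the sequence is periodic with period 4.
So t_{1180} = t_{1 + ((1180-1) mod 4)} = t_4 = 1.

1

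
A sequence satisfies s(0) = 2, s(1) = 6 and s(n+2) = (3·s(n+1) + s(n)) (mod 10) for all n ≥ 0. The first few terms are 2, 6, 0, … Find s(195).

Listing terms: s(0) = 2,  s(1) = 6,  s(2) = 0,  s(3) = 6,  s(4) = 8,  s(5) = 0,  s(6) = 8,  s(7) = 4,  s(8) = 0,  s(9) = 4,  s(10) = 2,  s(11) = 0,  s(12) = 2,  s(13) = 6.
The sequence repeats with period 12.
So s(195) = s(0 + ((195-0) mod 12)) = s(3) = 6.

6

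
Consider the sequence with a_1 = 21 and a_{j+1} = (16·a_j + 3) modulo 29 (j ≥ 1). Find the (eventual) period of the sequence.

a_1 = 21, a_2 = 20, a_3 = 4, a_4 = 9, a_5 = 2, a_6 = 6, a_7 = 12, a_8 = 21.
Since a_8 = a_1 = 21, the sequence is periodic with period 7.

7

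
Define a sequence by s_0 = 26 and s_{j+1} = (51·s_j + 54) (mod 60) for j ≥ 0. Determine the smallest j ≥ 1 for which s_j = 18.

8

Listing terms: s_0 = 26, s_1 = 0, s_2 = 54, s_3 = 48, s_4 = 42, s_5 = 36, s_6 = 30, s_7 = 24, s_8 = 18, s_9 = 12, s_{10} = 6, s_{11} = 0.
Since s_{11} = s_1 = 0, the sequence is eventually periodic: after a pre-period of length 1 it cycles with period 10.
The value 18 first appears (with j ≥ 1) at s_8.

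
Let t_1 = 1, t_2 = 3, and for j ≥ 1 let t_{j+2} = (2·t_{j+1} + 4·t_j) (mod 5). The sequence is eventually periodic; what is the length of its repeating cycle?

5

We have t_1 = 1,  t_2 = 3,  t_3 = 0,  t_4 = 2,  t_5 = 4,  t_6 = 1,  t_7 = 3.
Since (t_6, t_7) = (t_1, t_2) = (1, 3) (two consecutive terms determine the rest), the sequence is periodic with period 5.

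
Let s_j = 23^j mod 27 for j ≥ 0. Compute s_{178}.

Computing terms: s_0 = 1; s_1 = 23; s_2 = 16; s_3 = 17; s_4 = 13; s_5 = 2; s_6 = 19; s_7 = 5; s_8 = 7; s_9 = 26; s_{10} = 4; s_{11} = 11; s_{12} = 10; s_{13} = 14; s_{14} = 25; s_{15} = 8; s_{16} = 22; s_{17} = 20; s_{18} = 1.
Since s_{18} = s_0 = 1, the sequence is periodic with period 18.
So s_{178} = s_{0 + ((178-0) mod 18)} = s_{16} = 22.

22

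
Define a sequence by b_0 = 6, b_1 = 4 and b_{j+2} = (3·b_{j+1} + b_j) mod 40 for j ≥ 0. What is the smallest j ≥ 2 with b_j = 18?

2

We have b_0 = 6, b_1 = 4, b_2 = 18, b_3 = 18, b_4 = 32, b_5 = 34, b_6 = 14, b_7 = 36, b_8 = 2, b_9 = 2, b_{10} = 8, b_{11} = 26, b_{12} = 6, b_{13} = 4.
Since (b_{12}, b_{13}) = (b_0, b_1) = (6, 4) (two consecutive terms determine the rest), the sequence is periodic with period 12.
The value 18 first appears (with j ≥ 2) at b_2.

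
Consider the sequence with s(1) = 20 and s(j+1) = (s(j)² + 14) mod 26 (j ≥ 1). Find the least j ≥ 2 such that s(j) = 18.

3

s(1) = 20, s(2) = 24, s(3) = 18, s(4) = 0, s(5) = 14, s(6) = 2, s(7) = 18.
Since s(7) = s(3) = 18, the sequence is eventually periodic: after a pre-period of length 2 it cycles with period 4.
The value 18 first appears (with j ≥ 2) at s(3).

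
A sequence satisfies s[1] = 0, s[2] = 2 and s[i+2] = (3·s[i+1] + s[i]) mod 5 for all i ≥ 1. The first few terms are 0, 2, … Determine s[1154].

2

Computing terms: s[1] = 0,  s[2] = 2,  s[3] = 1,  s[4] = 0,  s[5] = 1,  s[6] = 3,  s[7] = 0,  s[8] = 3,  s[9] = 4,  s[10] = 0,  s[11] = 4,  s[12] = 2,  s[13] = 0,  s[14] = 2.
Since (s[13], s[14]) = (s[1], s[2]) = (0, 2) (two consecutive terms determine the rest), the sequence is periodic with period 12.
So s[1154] = s[1 + ((1154-1) mod 12)] = s[2] = 2.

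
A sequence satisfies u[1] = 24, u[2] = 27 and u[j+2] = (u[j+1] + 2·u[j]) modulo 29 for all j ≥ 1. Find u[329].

21

Listing terms: u[1] = 24, u[2] = 27, u[3] = 17, u[4] = 13, u[5] = 18, u[6] = 15, u[7] = 22, u[8] = 23, u[9] = 9, u[10] = 26, u[11] = 15, u[12] = 9, u[13] = 10, u[14] = 28, u[15] = 19, u[16] = 17, u[17] = 26, u[18] = 2, u[19] = 25, u[20] = 0, u[21] = 21, u[22] = 21, u[23] = 5, u[24] = 18, u[25] = 28, u[26] = 6, u[27] = 4, u[28] = 16, u[29] = 24, u[30] = 27.
Since (u[29], u[30]) = (u[1], u[2]) = (24, 27) (two consecutive terms determine the rest), the sequence is periodic with period 28.
So u[329] = u[1 + ((329-1) mod 28)] = u[21] = 21.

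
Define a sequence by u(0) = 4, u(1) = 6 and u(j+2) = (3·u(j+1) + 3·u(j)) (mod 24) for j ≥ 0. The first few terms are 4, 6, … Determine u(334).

We have u(0) = 4, u(1) = 6, u(2) = 6, u(3) = 12, u(4) = 6, u(5) = 6.
Since (u(4), u(5)) = (u(1), u(2)) = (6, 6) (two consecutive terms determine the rest), the sequence is eventually periodic: after a pre-period of length 1 it cycles with period 3.
For j ≥ 1, u(j) depends only on (j - 1) mod 3. (334 - 1) mod 3 = 0, so u(334) = u(1) = 6.

6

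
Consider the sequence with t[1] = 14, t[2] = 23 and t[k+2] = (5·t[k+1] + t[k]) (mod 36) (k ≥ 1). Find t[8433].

Listing terms: t[1] = 14, t[2] = 23, t[3] = 21, t[4] = 20, t[5] = 13, t[6] = 13, t[7] = 6, t[8] = 7, t[9] = 5, t[10] = 32, t[11] = 21, t[12] = 29, t[13] = 22, t[14] = 31, t[15] = 33, t[16] = 16, t[17] = 5, t[18] = 5, t[19] = 30, t[20] = 11, t[21] = 13, t[22] = 4, t[23] = 33, t[24] = 25, t[25] = 14, t[26] = 23.
The sequence repeats with period 24.
So t[8433] = t[1 + ((8433-1) mod 24)] = t[9] = 5.

5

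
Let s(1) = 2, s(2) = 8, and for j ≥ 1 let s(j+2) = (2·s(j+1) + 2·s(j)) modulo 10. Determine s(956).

s(1) = 2, s(2) = 8, s(3) = 0, s(4) = 6, s(5) = 2, s(6) = 6, s(7) = 6, s(8) = 4, s(9) = 0, s(10) = 8, s(11) = 6, s(12) = 8, s(13) = 8, s(14) = 2, s(15) = 0, s(16) = 4, s(17) = 8, s(18) = 4, s(19) = 4, s(20) = 6, s(21) = 0, s(22) = 2, s(23) = 4, s(24) = 2, s(25) = 2, s(26) = 8.
Since (s(25), s(26)) = (s(1), s(2)) = (2, 8) (two consecutive terms determine the rest), the sequence is periodic with period 24.
(956 - 1) mod 24 = 19, so s(956) = s(20) = 6.

6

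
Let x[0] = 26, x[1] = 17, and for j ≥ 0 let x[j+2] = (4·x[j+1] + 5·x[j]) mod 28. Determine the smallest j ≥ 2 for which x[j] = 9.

Listing terms: x[0] = 26,  x[1] = 17,  x[2] = 2,  x[3] = 9,  x[4] = 18,  x[5] = 5,  x[6] = 26,  x[7] = 17.
The sequence repeats with period 6.
The value 9 first appears (with j ≥ 2) at x[3].

3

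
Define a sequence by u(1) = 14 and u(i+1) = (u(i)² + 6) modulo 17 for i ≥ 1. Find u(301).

Listing terms: u(1) = 14,  u(2) = 15,  u(3) = 10,  u(4) = 4,  u(5) = 5,  u(6) = 14.
Since u(6) = u(1) = 14, the sequence is periodic with period 5.
So u(301) = u(1 + ((301-1) mod 5)) = u(1) = 14.

14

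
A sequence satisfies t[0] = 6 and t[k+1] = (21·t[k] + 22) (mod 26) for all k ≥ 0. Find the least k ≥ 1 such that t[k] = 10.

2

t[0] = 6,  t[1] = 18,  t[2] = 10,  t[3] = 24,  t[4] = 6.
Since t[4] = t[0] = 6, the sequence is periodic with period 4.
The value 10 first appears (with k ≥ 1) at t[2].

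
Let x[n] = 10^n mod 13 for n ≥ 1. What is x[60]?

x[1] = 10, x[2] = 9, x[3] = 12, x[4] = 3, x[5] = 4, x[6] = 1, x[7] = 10.
The sequence repeats with period 6.
So x[60] = x[1 + ((60-1) mod 6)] = x[6] = 1.

1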